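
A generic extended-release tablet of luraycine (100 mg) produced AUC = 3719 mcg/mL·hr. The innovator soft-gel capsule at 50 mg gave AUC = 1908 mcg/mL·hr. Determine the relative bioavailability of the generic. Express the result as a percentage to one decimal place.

F_rel = 97.5%

F_rel = (AUC_test/D_test) / (AUC_ref/D_ref)
      = (3719/100) / (1908/50)
      = 37.19 / 38.16 = 0.9746 = 97.46%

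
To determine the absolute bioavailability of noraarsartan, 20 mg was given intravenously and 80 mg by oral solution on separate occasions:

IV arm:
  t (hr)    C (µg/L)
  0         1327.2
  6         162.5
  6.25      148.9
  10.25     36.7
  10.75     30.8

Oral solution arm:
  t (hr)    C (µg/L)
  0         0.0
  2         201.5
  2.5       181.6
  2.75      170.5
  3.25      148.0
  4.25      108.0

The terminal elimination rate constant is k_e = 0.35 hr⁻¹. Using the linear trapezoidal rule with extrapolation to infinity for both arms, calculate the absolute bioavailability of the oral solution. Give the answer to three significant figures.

F = 0.0430

Trapezoidal AUC_0→10.75 (IV):
  [0→6]: (1327.2+162.5)/2 × 6 = 4469.1
  [6→6.25]: (162.5+148.9)/2 × 0.25 = 38.925
  [6.25→10.25]: (148.9+36.7)/2 × 4 = 371.2
  [10.25→10.75]: (36.7+30.8)/2 × 0.5 = 16.875
  Sum = 4896.1 µg/L·hr
IV tail: 30.8/0.35 = 88.000; AUC_iv,0→∞ = 4896.1 + 88.000 = 4984.1 µg/L·hr
Trapezoidal AUC_0→4.25 (oral solution):
  [0→2]: (0.0+201.5)/2 × 2 = 201.5
  [2→2.5]: (201.5+181.6)/2 × 0.5 = 95.775
  [2.5→2.75]: (181.6+170.5)/2 × 0.25 = 44.0125
  [2.75→3.25]: (170.5+148.0)/2 × 0.5 = 79.625
  [3.25→4.25]: (148.0+108.0)/2 × 1 = 128.0
  Sum = 548.9125 µg/L·hr
oral solution tail: 108.0/0.35 = 308.571; AUC_ev,0→∞ = 548.9125 + 308.571 = 857.4835 µg/L·hr
F = (AUC_ev/D_ev)/(AUC_iv/D_iv) = (857.4835/80)/(4984.1/20) = 10.7185/249.205 = 0.0430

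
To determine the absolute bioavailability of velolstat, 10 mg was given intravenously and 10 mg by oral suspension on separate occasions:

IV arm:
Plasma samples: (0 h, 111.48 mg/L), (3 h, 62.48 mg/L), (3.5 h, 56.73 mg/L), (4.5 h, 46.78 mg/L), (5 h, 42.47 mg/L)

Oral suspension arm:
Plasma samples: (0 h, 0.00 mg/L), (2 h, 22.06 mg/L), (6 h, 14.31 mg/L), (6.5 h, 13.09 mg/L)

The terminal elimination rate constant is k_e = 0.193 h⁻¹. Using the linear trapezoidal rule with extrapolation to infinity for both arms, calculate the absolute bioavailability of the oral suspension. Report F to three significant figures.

F = 0.290

Trapezoidal AUC_0→5 (IV):
  [0→3]: (111.48+62.48)/2 × 3 = 260.94
  [3→3.5]: (62.48+56.73)/2 × 0.5 = 29.8025
  [3.5→4.5]: (56.73+46.78)/2 × 1 = 51.755
  [4.5→5]: (46.78+42.47)/2 × 0.5 = 22.3125
  Sum = 364.81 mg/L·h
IV tail: 42.47/0.193 = 220.052; AUC_iv,0→∞ = 364.81 + 220.052 = 584.862 mg/L·h
Trapezoidal AUC_0→6.5 (oral suspension):
  [0→2]: (0.00+22.06)/2 × 2 = 22.06
  [2→6]: (22.06+14.31)/2 × 4 = 72.74
  [6→6.5]: (14.31+13.09)/2 × 0.5 = 6.85
  Sum = 101.65 mg/L·h
oral suspension tail: 13.09/0.193 = 67.824; AUC_ev,0→∞ = 101.65 + 67.824 = 169.474 mg/L·h
F = (AUC_ev/D_ev)/(AUC_iv/D_iv) = (169.474/10)/(584.862/10) = 16.9474/58.4862 = 0.2898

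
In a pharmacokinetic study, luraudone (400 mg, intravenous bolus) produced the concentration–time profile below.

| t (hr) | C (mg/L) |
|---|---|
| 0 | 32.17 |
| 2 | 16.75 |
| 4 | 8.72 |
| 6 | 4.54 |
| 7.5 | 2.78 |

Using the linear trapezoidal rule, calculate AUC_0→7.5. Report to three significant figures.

Trapezoidal AUC_0→7.5:
  [0→2]: (32.17+16.75)/2 × 2 = 48.92
  [2→4]: (16.75+8.72)/2 × 2 = 25.47
  [4→6]: (8.72+4.54)/2 × 2 = 13.26
  [6→7.5]: (4.54+2.78)/2 × 1.5 = 5.49
  Sum = 93.14 mg/L·hr

AUC = 93.1 mg/L·hr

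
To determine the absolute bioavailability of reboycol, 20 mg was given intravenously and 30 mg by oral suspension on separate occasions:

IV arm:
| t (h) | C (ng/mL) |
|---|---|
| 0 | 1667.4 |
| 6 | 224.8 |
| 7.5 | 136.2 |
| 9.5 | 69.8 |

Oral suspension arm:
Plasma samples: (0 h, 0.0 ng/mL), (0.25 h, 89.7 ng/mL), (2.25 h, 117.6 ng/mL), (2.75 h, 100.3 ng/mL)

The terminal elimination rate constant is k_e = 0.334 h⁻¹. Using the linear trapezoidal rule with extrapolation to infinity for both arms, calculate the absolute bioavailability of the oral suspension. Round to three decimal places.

F = 0.060

Trapezoidal AUC_0→9.5 (IV):
  [0→6]: (1667.4+224.8)/2 × 6 = 5676.6
  [6→7.5]: (224.8+136.2)/2 × 1.5 = 270.75
  [7.5→9.5]: (136.2+69.8)/2 × 2 = 206.0
  Sum = 6153.35 ng/mL·h
IV tail: 69.8/0.334 = 208.982; AUC_iv,0→∞ = 6153.35 + 208.982 = 6362.332 ng/mL·h
Trapezoidal AUC_0→2.75 (oral suspension):
  [0→0.25]: (0.0+89.7)/2 × 0.25 = 11.2125
  [0.25→2.25]: (89.7+117.6)/2 × 2 = 207.3
  [2.25→2.75]: (117.6+100.3)/2 × 0.5 = 54.475
  Sum = 272.9875 ng/mL·h
oral suspension tail: 100.3/0.334 = 300.299; AUC_ev,0→∞ = 272.9875 + 300.299 = 573.2865 ng/mL·h
F = (AUC_ev/D_ev)/(AUC_iv/D_iv) = (573.2865/30)/(6362.332/20) = 19.10955/318.1166 = 0.0601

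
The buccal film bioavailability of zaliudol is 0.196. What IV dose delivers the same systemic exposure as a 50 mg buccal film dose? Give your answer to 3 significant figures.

Systemic exposure from an extravascular dose = F × D_ev, so the equivalent IV dose is F × D_ev.
D_iv = F × D_ev = 0.196 × 50 = 9.8 mg

D_iv = 9.80 mg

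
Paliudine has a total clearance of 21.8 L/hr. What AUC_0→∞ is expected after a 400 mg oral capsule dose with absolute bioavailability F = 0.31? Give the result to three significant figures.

AUC_0→∞ = F × Dose / CL
        = 0.31 × 400 / 21.8 = 5.68807 mg/L·hr

AUC = 5.69 mg/L·hr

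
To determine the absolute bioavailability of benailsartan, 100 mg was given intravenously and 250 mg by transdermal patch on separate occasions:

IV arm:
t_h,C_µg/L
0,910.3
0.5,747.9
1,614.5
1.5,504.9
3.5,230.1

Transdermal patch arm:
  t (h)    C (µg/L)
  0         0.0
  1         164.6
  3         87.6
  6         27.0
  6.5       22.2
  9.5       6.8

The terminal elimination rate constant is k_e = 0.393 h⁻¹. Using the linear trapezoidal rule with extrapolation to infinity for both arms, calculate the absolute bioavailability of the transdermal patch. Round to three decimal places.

F = 0.098

Trapezoidal AUC_0→3.5 (IV):
  [0→0.5]: (910.3+747.9)/2 × 0.5 = 414.55
  [0.5→1]: (747.9+614.5)/2 × 0.5 = 340.6
  [1→1.5]: (614.5+504.9)/2 × 0.5 = 279.85
  [1.5→3.5]: (504.9+230.1)/2 × 2 = 735.0
  Sum = 1770.0 µg/L·h
IV tail: 230.1/0.393 = 585.496; AUC_iv,0→∞ = 1770.0 + 585.496 = 2355.496 µg/L·h
Trapezoidal AUC_0→9.5 (transdermal patch):
  [0→1]: (0.0+164.6)/2 × 1 = 82.3
  [1→3]: (164.6+87.6)/2 × 2 = 252.2
  [3→6]: (87.6+27.0)/2 × 3 = 171.9
  [6→6.5]: (27.0+22.2)/2 × 0.5 = 12.3
  [6.5→9.5]: (22.2+6.8)/2 × 3 = 43.5
  Sum = 562.2 µg/L·h
transdermal patch tail: 6.8/0.393 = 17.303; AUC_ev,0→∞ = 562.2 + 17.303 = 579.503 µg/L·h
F = (AUC_ev/D_ev)/(AUC_iv/D_iv) = (579.503/250)/(2355.496/100) = 2.318012/23.55496 = 0.0984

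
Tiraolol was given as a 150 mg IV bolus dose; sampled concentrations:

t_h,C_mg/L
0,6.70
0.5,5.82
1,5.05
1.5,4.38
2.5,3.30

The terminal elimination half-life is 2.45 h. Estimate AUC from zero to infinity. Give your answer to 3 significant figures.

Trapezoidal AUC_0→2.5:
  [0→0.5]: (6.70+5.82)/2 × 0.5 = 3.13
  [0.5→1]: (5.82+5.05)/2 × 0.5 = 2.7175
  [1→1.5]: (5.05+4.38)/2 × 0.5 = 2.3575
  [1.5→2.5]: (4.38+3.30)/2 × 1 = 3.84
  Sum = 12.045 mg/L·h
k_e = ln2 / t½ = 0.693147 / 2.45 = 0.2829 h^-1
Extrapolated tail: C_last / k_e = 3.30 / 0.2829 = 11.665
AUC_0→∞ = 12.045 + 11.665 = 23.71 mg/L·h

AUC = 23.7 mg/L·h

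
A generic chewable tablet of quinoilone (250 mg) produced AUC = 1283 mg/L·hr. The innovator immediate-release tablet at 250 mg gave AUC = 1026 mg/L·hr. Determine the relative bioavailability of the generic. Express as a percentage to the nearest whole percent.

F_rel = (AUC_test/D_test) / (AUC_ref/D_ref)
      = (1283/250) / (1026/250)
      = 5.132 / 4.104 = 1.2505 = 125.05%

F_rel = 125%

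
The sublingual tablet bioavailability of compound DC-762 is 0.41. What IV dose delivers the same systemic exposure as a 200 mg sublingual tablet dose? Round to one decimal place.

D_iv = 82.0 mg

Systemic exposure from an extravascular dose = F × D_ev, so the equivalent IV dose is F × D_ev.
D_iv = F × D_ev = 0.41 × 200 = 82 mg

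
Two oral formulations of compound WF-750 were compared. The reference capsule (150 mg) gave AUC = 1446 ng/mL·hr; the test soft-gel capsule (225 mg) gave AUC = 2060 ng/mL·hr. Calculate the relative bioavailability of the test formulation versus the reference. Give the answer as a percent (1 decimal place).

F_rel = (AUC_test/D_test) / (AUC_ref/D_ref)
      = (2060/225) / (1446/150)
      = 9.15556 / 9.64 = 0.9497 = 94.97%

F_rel = 95.0%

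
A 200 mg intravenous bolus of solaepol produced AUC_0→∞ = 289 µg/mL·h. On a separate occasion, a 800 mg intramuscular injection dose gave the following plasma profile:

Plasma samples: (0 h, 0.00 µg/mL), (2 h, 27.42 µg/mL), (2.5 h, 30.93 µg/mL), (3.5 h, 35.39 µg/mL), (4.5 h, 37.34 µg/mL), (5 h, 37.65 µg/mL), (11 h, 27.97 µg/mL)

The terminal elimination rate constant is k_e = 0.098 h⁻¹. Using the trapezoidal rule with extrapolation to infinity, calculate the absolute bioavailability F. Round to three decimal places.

Trapezoidal AUC_0→11 (intramuscular injection):
  [0→2]: (0.00+27.42)/2 × 2 = 27.42
  [2→2.5]: (27.42+30.93)/2 × 0.5 = 14.5875
  [2.5→3.5]: (30.93+35.39)/2 × 1 = 33.16
  [3.5→4.5]: (35.39+37.34)/2 × 1 = 36.365
  [4.5→5]: (37.34+37.65)/2 × 0.5 = 18.7475
  [5→11]: (37.65+27.97)/2 × 6 = 196.86
  Sum = 327.14 µg/mL·h
Tail: C_last/k_e = 27.97/0.098 = 285.408
AUC_0→∞ (intramuscular injection) = 327.14 + 285.408 = 612.548 µg/mL·h
F = (AUC_ev/D_ev)/(AUC_iv/D_iv) = (612.548/800)/(289/200) = 0.765685/1.445 = 0.5299

F = 0.530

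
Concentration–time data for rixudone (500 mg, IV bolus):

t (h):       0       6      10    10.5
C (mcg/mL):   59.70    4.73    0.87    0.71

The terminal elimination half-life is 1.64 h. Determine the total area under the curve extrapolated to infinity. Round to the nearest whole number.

Trapezoidal AUC_0→10.5:
  [0→6]: (59.70+4.73)/2 × 6 = 193.29
  [6→10]: (4.73+0.87)/2 × 4 = 11.2
  [10→10.5]: (0.87+0.71)/2 × 0.5 = 0.395
  Sum = 204.885 mcg/mL·h
k_e = ln2 / t½ = 0.693147 / 1.64 = 0.4227 h^-1
Extrapolated tail: C_last / k_e = 0.71 / 0.4227 = 1.680
AUC_0→∞ = 204.885 + 1.680 = 206.565 mcg/mL·h

AUC = 207 mcg/mL·h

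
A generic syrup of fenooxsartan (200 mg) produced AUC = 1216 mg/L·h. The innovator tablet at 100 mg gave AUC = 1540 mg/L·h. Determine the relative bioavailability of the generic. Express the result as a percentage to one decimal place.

F_rel = 39.5%

F_rel = (AUC_test/D_test) / (AUC_ref/D_ref)
      = (1216/200) / (1540/100)
      = 6.08 / 15.4 = 0.3948 = 39.48%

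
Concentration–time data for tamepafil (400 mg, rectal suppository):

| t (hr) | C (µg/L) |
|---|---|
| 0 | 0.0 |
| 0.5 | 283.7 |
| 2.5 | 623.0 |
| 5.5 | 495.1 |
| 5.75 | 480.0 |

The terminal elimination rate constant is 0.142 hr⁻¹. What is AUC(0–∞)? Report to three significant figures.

AUC = 6160 µg/L·hr

Trapezoidal AUC_0→5.75:
  [0→0.5]: (0.0+283.7)/2 × 0.5 = 70.925
  [0.5→2.5]: (283.7+623.0)/2 × 2 = 906.7
  [2.5→5.5]: (623.0+495.1)/2 × 3 = 1677.15
  [5.5→5.75]: (495.1+480.0)/2 × 0.25 = 121.8875
  Sum = 2776.6625 µg/L·hr
Extrapolated tail: C_last / k_e = 480.0 / 0.142 = 3380.282
AUC_0→∞ = 2776.6625 + 3380.282 = 6156.9445 µg/L·hr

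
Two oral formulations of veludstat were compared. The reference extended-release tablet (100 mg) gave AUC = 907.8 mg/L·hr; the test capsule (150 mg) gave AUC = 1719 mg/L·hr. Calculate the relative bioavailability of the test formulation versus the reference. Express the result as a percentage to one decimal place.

F_rel = 126.2%

F_rel = (AUC_test/D_test) / (AUC_ref/D_ref)
      = (1719/150) / (907.8/100)
      = 11.46 / 9.078 = 1.2624 = 126.24%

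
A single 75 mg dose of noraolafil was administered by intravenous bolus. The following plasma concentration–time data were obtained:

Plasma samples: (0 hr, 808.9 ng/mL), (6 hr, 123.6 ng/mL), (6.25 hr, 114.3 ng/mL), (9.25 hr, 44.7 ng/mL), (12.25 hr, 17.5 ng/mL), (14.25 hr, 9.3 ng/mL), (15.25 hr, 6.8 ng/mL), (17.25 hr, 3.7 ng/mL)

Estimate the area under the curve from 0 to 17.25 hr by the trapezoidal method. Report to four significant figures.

Trapezoidal AUC_0→17.25:
  [0→6]: (808.9+123.6)/2 × 6 = 2797.5
  [6→6.25]: (123.6+114.3)/2 × 0.25 = 29.7375
  [6.25→9.25]: (114.3+44.7)/2 × 3 = 238.5
  [9.25→12.25]: (44.7+17.5)/2 × 3 = 93.3
  [12.25→14.25]: (17.5+9.3)/2 × 2 = 26.8
  [14.25→15.25]: (9.3+6.8)/2 × 1 = 8.05
  [15.25→17.25]: (6.8+3.7)/2 × 2 = 10.5
  Sum = 3204.3875 ng/mL·hr

AUC = 3204 ng/mL·hr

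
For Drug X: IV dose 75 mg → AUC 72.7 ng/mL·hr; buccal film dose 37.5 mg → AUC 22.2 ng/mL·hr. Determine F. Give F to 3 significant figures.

F = (AUC_ev / D_ev) / (AUC_iv / D_iv)
  = (22.2/37.5) / (72.7/75)
  = 0.592 / 0.969333 = 0.6107

F = 0.611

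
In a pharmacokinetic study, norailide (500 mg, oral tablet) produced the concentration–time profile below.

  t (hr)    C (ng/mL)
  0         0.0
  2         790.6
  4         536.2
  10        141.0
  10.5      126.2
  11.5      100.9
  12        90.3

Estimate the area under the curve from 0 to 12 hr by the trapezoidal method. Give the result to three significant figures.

Trapezoidal AUC_0→12:
  [0→2]: (0.0+790.6)/2 × 2 = 790.6
  [2→4]: (790.6+536.2)/2 × 2 = 1326.8
  [4→10]: (536.2+141.0)/2 × 6 = 2031.6
  [10→10.5]: (141.0+126.2)/2 × 0.5 = 66.8
  [10.5→11.5]: (126.2+100.9)/2 × 1 = 113.55
  [11.5→12]: (100.9+90.3)/2 × 0.5 = 47.8
  Sum = 4377.15 ng/mL·hr

AUC = 4380 ng/mL·hr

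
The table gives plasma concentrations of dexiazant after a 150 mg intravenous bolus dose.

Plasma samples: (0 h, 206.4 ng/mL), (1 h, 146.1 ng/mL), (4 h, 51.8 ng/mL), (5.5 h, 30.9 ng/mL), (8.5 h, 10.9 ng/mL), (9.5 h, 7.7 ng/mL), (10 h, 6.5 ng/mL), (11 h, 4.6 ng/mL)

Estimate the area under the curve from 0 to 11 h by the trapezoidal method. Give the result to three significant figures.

Trapezoidal AUC_0→11:
  [0→1]: (206.4+146.1)/2 × 1 = 176.25
  [1→4]: (146.1+51.8)/2 × 3 = 296.85
  [4→5.5]: (51.8+30.9)/2 × 1.5 = 62.025
  [5.5→8.5]: (30.9+10.9)/2 × 3 = 62.7
  [8.5→9.5]: (10.9+7.7)/2 × 1 = 9.3
  [9.5→10]: (7.7+6.5)/2 × 0.5 = 3.55
  [10→11]: (6.5+4.6)/2 × 1 = 5.55
  Sum = 616.225 ng/mL·h

AUC = 616 ng/mL·h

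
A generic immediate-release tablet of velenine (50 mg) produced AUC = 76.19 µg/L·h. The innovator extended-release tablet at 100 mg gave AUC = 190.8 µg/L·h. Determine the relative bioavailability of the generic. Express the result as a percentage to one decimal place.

F_rel = (AUC_test/D_test) / (AUC_ref/D_ref)
      = (76.19/50) / (190.8/100)
      = 1.5238 / 1.908 = 0.7986 = 79.86%

F_rel = 79.9%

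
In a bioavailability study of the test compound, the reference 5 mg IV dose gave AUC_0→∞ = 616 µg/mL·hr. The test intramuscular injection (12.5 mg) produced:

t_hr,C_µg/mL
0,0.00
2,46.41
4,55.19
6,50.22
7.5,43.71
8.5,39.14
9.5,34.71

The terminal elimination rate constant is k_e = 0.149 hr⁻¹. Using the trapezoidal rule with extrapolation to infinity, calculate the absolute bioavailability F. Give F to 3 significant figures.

Trapezoidal AUC_0→9.5 (intramuscular injection):
  [0→2]: (0.00+46.41)/2 × 2 = 46.41
  [2→4]: (46.41+55.19)/2 × 2 = 101.6
  [4→6]: (55.19+50.22)/2 × 2 = 105.41
  [6→7.5]: (50.22+43.71)/2 × 1.5 = 70.4475
  [7.5→8.5]: (43.71+39.14)/2 × 1 = 41.425
  [8.5→9.5]: (39.14+34.71)/2 × 1 = 36.925
  Sum = 402.2175 µg/mL·hr
Tail: C_last/k_e = 34.71/0.149 = 232.953
AUC_0→∞ (intramuscular injection) = 402.2175 + 232.953 = 635.1705 µg/mL·hr
F = (AUC_ev/D_ev)/(AUC_iv/D_iv) = (635.1705/12.5)/(616/5) = 50.81364/123.2 = 0.4124

F = 0.412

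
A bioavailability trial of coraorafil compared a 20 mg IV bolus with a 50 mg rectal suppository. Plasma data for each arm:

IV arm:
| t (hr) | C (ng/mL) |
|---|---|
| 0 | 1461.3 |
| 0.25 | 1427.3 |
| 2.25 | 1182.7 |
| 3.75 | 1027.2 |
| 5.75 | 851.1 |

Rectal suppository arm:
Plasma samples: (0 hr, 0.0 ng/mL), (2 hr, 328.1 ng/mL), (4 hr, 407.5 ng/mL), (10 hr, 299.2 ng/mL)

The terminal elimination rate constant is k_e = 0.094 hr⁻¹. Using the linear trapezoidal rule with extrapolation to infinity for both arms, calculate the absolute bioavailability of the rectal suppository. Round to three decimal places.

F = 0.164

Trapezoidal AUC_0→5.75 (IV):
  [0→0.25]: (1461.3+1427.3)/2 × 0.25 = 361.075
  [0.25→2.25]: (1427.3+1182.7)/2 × 2 = 2610.0
  [2.25→3.75]: (1182.7+1027.2)/2 × 1.5 = 1657.425
  [3.75→5.75]: (1027.2+851.1)/2 × 2 = 1878.3
  Sum = 6506.8 ng/mL·hr
IV tail: 851.1/0.094 = 9054.255; AUC_iv,0→∞ = 6506.8 + 9054.255 = 15561.055 ng/mL·hr
Trapezoidal AUC_0→10 (rectal suppository):
  [0→2]: (0.0+328.1)/2 × 2 = 328.1
  [2→4]: (328.1+407.5)/2 × 2 = 735.6
  [4→10]: (407.5+299.2)/2 × 6 = 2120.1
  Sum = 3183.8 ng/mL·hr
rectal suppository tail: 299.2/0.094 = 3182.979; AUC_ev,0→∞ = 3183.8 + 3182.979 = 6366.779 ng/mL·hr
F = (AUC_ev/D_ev)/(AUC_iv/D_iv) = (6366.779/50)/(15561.055/20) = 127.33558/778.05275 = 0.1637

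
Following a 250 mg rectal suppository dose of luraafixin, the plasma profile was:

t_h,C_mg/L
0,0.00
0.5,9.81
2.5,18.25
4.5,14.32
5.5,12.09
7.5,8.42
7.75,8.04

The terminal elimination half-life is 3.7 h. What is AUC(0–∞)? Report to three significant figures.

AUC = 142 mg/L·h

Trapezoidal AUC_0→7.75:
  [0→0.5]: (0.00+9.81)/2 × 0.5 = 2.4525
  [0.5→2.5]: (9.81+18.25)/2 × 2 = 28.06
  [2.5→4.5]: (18.25+14.32)/2 × 2 = 32.57
  [4.5→5.5]: (14.32+12.09)/2 × 1 = 13.205
  [5.5→7.5]: (12.09+8.42)/2 × 2 = 20.51
  [7.5→7.75]: (8.42+8.04)/2 × 0.25 = 2.0575
  Sum = 98.855 mg/L·h
k_e = ln2 / t½ = 0.693147 / 3.7 = 0.1873 h^-1
Extrapolated tail: C_last / k_e = 8.04 / 0.1873 = 42.926
AUC_0→∞ = 98.855 + 42.926 = 141.781 mg/L·h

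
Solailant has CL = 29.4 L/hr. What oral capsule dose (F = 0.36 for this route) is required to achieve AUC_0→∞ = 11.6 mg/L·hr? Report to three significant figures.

Dose = CL × AUC_0→∞ / F
     = 29.4 × 11.6 / 0.36 = 947.333 mg

Dose = 947 mg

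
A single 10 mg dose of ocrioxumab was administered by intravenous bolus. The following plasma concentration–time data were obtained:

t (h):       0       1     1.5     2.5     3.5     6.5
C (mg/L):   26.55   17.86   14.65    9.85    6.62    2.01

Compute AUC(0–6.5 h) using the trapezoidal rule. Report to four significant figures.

Trapezoidal AUC_0→6.5:
  [0→1]: (26.55+17.86)/2 × 1 = 22.205
  [1→1.5]: (17.86+14.65)/2 × 0.5 = 8.1275
  [1.5→2.5]: (14.65+9.85)/2 × 1 = 12.25
  [2.5→3.5]: (9.85+6.62)/2 × 1 = 8.235
  [3.5→6.5]: (6.62+2.01)/2 × 3 = 12.945
  Sum = 63.7625 mg/L·h

AUC = 63.76 mg/L·h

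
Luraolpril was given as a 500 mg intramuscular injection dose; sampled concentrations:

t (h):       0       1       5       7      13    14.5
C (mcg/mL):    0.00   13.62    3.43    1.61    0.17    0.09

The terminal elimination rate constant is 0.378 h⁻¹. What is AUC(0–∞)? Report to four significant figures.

AUC = 51.72 mcg/mL·h

Trapezoidal AUC_0→14.5:
  [0→1]: (0.00+13.62)/2 × 1 = 6.81
  [1→5]: (13.62+3.43)/2 × 4 = 34.1
  [5→7]: (3.43+1.61)/2 × 2 = 5.04
  [7→13]: (1.61+0.17)/2 × 6 = 5.34
  [13→14.5]: (0.17+0.09)/2 × 1.5 = 0.195
  Sum = 51.485 mcg/mL·h
Extrapolated tail: C_last / k_e = 0.09 / 0.378 = 0.238
AUC_0→∞ = 51.485 + 0.238 = 51.723 mcg/mL·h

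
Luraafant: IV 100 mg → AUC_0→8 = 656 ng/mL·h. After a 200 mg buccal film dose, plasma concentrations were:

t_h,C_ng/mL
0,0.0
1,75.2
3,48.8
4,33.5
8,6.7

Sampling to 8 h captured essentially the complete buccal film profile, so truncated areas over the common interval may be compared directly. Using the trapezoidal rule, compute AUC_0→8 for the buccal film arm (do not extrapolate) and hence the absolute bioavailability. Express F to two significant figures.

F = 0.22

Trapezoidal AUC_0→8 (buccal film):
  [0→1]: (0.0+75.2)/2 × 1 = 37.6
  [1→3]: (75.2+48.8)/2 × 2 = 124.0
  [3→4]: (48.8+33.5)/2 × 1 = 41.15
  [4→8]: (33.5+6.7)/2 × 4 = 80.4
  Sum = 283.15 ng/mL·h
F = (AUC_ev/D_ev)/(AUC_iv/D_iv) = (283.15/200)/(656/100) = 1.41575/6.56 = 0.2158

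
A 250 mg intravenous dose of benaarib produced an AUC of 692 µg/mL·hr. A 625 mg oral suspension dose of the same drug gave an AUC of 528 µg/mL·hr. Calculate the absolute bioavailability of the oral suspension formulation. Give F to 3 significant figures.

F = 0.305

F = (AUC_ev / D_ev) / (AUC_iv / D_iv)
  = (528/625) / (692/250)
  = 0.8448 / 2.768 = 0.3052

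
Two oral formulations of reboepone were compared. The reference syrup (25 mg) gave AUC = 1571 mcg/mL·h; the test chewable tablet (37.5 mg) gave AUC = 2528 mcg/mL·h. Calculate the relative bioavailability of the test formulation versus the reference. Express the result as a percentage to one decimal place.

F_rel = 107.3%

F_rel = (AUC_test/D_test) / (AUC_ref/D_ref)
      = (2528/37.5) / (1571/25)
      = 67.4133 / 62.84 = 1.0728 = 107.28%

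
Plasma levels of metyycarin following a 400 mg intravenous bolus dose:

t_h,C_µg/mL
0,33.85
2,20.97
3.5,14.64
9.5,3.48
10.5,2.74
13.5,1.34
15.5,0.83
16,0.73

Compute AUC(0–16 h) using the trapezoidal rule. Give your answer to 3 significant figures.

AUC = 148 µg/mL·h

Trapezoidal AUC_0→16:
  [0→2]: (33.85+20.97)/2 × 2 = 54.82
  [2→3.5]: (20.97+14.64)/2 × 1.5 = 26.7075
  [3.5→9.5]: (14.64+3.48)/2 × 6 = 54.36
  [9.5→10.5]: (3.48+2.74)/2 × 1 = 3.11
  [10.5→13.5]: (2.74+1.34)/2 × 3 = 6.12
  [13.5→15.5]: (1.34+0.83)/2 × 2 = 2.17
  [15.5→16]: (0.83+0.73)/2 × 0.5 = 0.39
  Sum = 147.6775 µg/mL·h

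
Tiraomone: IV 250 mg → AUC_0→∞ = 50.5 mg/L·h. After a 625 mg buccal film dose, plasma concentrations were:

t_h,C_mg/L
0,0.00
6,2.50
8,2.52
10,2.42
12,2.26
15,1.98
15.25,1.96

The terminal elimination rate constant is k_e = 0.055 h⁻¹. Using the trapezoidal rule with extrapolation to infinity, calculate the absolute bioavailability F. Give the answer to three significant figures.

F = 0.512

Trapezoidal AUC_0→15.25 (buccal film):
  [0→6]: (0.00+2.50)/2 × 6 = 7.5
  [6→8]: (2.50+2.52)/2 × 2 = 5.02
  [8→10]: (2.52+2.42)/2 × 2 = 4.94
  [10→12]: (2.42+2.26)/2 × 2 = 4.68
  [12→15]: (2.26+1.98)/2 × 3 = 6.36
  [15→15.25]: (1.98+1.96)/2 × 0.25 = 0.4925
  Sum = 28.9925 mg/L·h
Tail: C_last/k_e = 1.96/0.055 = 35.636
AUC_0→∞ (buccal film) = 28.9925 + 35.636 = 64.6285 mg/L·h
F = (AUC_ev/D_ev)/(AUC_iv/D_iv) = (64.6285/625)/(50.5/250) = 0.1034056/0.202 = 0.5119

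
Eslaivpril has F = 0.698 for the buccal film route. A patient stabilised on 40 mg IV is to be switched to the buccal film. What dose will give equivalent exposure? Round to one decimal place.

D_buccal = 57.3 mg

For equal systemic exposure: F × D_ev = D_iv
D_ev = D_iv / F = 40 / 0.698 = 57.3066 mg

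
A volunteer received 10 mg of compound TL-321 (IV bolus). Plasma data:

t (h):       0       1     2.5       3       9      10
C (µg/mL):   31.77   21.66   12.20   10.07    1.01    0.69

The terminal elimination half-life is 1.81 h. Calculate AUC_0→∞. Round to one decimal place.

Trapezoidal AUC_0→10:
  [0→1]: (31.77+21.66)/2 × 1 = 26.715
  [1→2.5]: (21.66+12.20)/2 × 1.5 = 25.395
  [2.5→3]: (12.20+10.07)/2 × 0.5 = 5.5675
  [3→9]: (10.07+1.01)/2 × 6 = 33.24
  [9→10]: (1.01+0.69)/2 × 1 = 0.85
  Sum = 91.7675 µg/mL·h
k_e = ln2 / t½ = 0.693147 / 1.81 = 0.3830 h^-1
Extrapolated tail: C_last / k_e = 0.69 / 0.383 = 1.802
AUC_0→∞ = 91.7675 + 1.802 = 93.5695 µg/mL·h

AUC = 93.6 µg/mL·h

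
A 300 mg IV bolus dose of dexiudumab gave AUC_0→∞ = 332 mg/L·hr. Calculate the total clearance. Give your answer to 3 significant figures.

CL = 0.904 L/hr

CL = Dose_iv / AUC_0→∞
   = 300 / 332 = 0.903614 L/hr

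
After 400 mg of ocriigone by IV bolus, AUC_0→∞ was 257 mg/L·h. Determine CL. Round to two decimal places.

CL = 1.56 L/h

CL = Dose_iv / AUC_0→∞
   = 400 / 257 = 1.55642 L/h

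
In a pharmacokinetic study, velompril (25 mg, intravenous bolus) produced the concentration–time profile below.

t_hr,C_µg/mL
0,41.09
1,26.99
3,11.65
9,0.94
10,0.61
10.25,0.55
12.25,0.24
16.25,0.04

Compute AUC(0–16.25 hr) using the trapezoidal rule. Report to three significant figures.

AUC = 113 µg/mL·hr

Trapezoidal AUC_0→16.25:
  [0→1]: (41.09+26.99)/2 × 1 = 34.04
  [1→3]: (26.99+11.65)/2 × 2 = 38.64
  [3→9]: (11.65+0.94)/2 × 6 = 37.77
  [9→10]: (0.94+0.61)/2 × 1 = 0.775
  [10→10.25]: (0.61+0.55)/2 × 0.25 = 0.145
  [10.25→12.25]: (0.55+0.24)/2 × 2 = 0.79
  [12.25→16.25]: (0.24+0.04)/2 × 4 = 0.56
  Sum = 112.72 µg/mL·hr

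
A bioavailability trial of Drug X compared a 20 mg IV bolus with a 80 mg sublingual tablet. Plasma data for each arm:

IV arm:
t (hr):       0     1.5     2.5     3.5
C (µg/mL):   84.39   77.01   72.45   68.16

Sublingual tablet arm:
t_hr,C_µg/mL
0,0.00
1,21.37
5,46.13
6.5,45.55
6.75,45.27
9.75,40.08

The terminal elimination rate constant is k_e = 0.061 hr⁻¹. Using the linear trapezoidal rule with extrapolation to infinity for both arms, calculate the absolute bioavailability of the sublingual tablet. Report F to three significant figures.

Trapezoidal AUC_0→3.5 (IV):
  [0→1.5]: (84.39+77.01)/2 × 1.5 = 121.05
  [1.5→2.5]: (77.01+72.45)/2 × 1 = 74.73
  [2.5→3.5]: (72.45+68.16)/2 × 1 = 70.305
  Sum = 266.085 µg/mL·hr
IV tail: 68.16/0.061 = 1117.377; AUC_iv,0→∞ = 266.085 + 1117.377 = 1383.462 µg/mL·hr
Trapezoidal AUC_0→9.75 (sublingual tablet):
  [0→1]: (0.00+21.37)/2 × 1 = 10.685
  [1→5]: (21.37+46.13)/2 × 4 = 135.0
  [5→6.5]: (46.13+45.55)/2 × 1.5 = 68.76
  [6.5→6.75]: (45.55+45.27)/2 × 0.25 = 11.3525
  [6.75→9.75]: (45.27+40.08)/2 × 3 = 128.025
  Sum = 353.8225 µg/mL·hr
sublingual tablet tail: 40.08/0.061 = 657.049; AUC_ev,0→∞ = 353.8225 + 657.049 = 1010.8715 µg/mL·hr
F = (AUC_ev/D_ev)/(AUC_iv/D_iv) = (1010.8715/80)/(1383.462/20) = 12.6359/69.1731 = 0.1827

F = 0.183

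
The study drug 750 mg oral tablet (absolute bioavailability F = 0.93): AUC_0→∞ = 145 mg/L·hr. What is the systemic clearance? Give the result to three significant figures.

CL = F × Dose / AUC_0→∞
   = 0.93 × 750 / 145 = 4.81034 L/hr

CL = 4.81 L/hr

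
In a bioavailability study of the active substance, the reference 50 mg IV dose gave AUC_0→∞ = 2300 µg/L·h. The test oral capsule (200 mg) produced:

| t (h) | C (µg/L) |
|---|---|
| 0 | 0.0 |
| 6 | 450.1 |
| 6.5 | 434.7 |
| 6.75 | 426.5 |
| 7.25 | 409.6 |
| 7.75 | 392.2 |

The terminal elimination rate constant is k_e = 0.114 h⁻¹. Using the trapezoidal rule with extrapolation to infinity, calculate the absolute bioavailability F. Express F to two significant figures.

F = 0.60

Trapezoidal AUC_0→7.75 (oral capsule):
  [0→6]: (0.0+450.1)/2 × 6 = 1350.3
  [6→6.5]: (450.1+434.7)/2 × 0.5 = 221.2
  [6.5→6.75]: (434.7+426.5)/2 × 0.25 = 107.65
  [6.75→7.25]: (426.5+409.6)/2 × 0.5 = 209.025
  [7.25→7.75]: (409.6+392.2)/2 × 0.5 = 200.45
  Sum = 2088.625 µg/L·h
Tail: C_last/k_e = 392.2/0.114 = 3440.351
AUC_0→∞ (oral capsule) = 2088.625 + 3440.351 = 5528.976 µg/L·h
F = (AUC_ev/D_ev)/(AUC_iv/D_iv) = (5528.976/200)/(2300/50) = 27.64488/46 = 0.6010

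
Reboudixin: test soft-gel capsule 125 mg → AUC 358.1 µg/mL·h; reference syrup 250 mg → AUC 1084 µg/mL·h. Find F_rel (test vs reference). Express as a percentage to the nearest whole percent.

F_rel = 66%

F_rel = (AUC_test/D_test) / (AUC_ref/D_ref)
      = (358.1/125) / (1084/250)
      = 2.8648 / 4.336 = 0.6607 = 66.07%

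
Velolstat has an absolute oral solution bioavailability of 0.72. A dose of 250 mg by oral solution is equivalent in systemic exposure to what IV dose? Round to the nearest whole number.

Systemic exposure from an extravascular dose = F × D_ev, so the equivalent IV dose is F × D_ev.
D_iv = F × D_ev = 0.72 × 250 = 180 mg

D_iv = 180 mg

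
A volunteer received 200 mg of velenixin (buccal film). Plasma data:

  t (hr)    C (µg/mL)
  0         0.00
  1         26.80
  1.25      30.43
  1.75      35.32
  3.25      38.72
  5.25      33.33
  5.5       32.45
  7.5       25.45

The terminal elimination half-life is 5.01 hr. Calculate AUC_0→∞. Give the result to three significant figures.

AUC = 415 µg/mL·hr

Trapezoidal AUC_0→7.5:
  [0→1]: (0.00+26.80)/2 × 1 = 13.4
  [1→1.25]: (26.80+30.43)/2 × 0.25 = 7.15375
  [1.25→1.75]: (30.43+35.32)/2 × 0.5 = 16.4375
  [1.75→3.25]: (35.32+38.72)/2 × 1.5 = 55.53
  [3.25→5.25]: (38.72+33.33)/2 × 2 = 72.05
  [5.25→5.5]: (33.33+32.45)/2 × 0.25 = 8.2225
  [5.5→7.5]: (32.45+25.45)/2 × 2 = 57.9
  Sum = 230.69375 µg/mL·hr
k_e = ln2 / t½ = 0.693147 / 5.01 = 0.1384 hr^-1
Extrapolated tail: C_last / k_e = 25.45 / 0.1384 = 183.887
AUC_0→∞ = 230.69375 + 183.887 = 414.58075 µg/mL·hr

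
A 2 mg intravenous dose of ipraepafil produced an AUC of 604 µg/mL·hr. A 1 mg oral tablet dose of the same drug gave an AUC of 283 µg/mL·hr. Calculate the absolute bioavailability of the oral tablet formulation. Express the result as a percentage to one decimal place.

F = 93.7%

F = (AUC_ev / D_ev) / (AUC_iv / D_iv)
  = (283/1) / (604/2)
  = 283 / 302 = 0.9371
  = 93.71%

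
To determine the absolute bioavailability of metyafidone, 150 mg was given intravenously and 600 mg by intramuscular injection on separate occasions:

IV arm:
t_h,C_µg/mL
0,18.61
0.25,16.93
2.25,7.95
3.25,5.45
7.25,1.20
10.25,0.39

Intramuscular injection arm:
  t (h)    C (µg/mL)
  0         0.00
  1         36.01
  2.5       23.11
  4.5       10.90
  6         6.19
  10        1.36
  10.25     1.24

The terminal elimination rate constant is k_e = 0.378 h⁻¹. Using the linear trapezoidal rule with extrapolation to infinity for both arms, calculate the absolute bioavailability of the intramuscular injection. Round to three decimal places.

Trapezoidal AUC_0→10.25 (IV):
  [0→0.25]: (18.61+16.93)/2 × 0.25 = 4.4425
  [0.25→2.25]: (16.93+7.95)/2 × 2 = 24.88
  [2.25→3.25]: (7.95+5.45)/2 × 1 = 6.7
  [3.25→7.25]: (5.45+1.20)/2 × 4 = 13.3
  [7.25→10.25]: (1.20+0.39)/2 × 3 = 2.385
  Sum = 51.7075 µg/mL·h
IV tail: 0.39/0.378 = 1.032; AUC_iv,0→∞ = 51.7075 + 1.032 = 52.7395 µg/mL·h
Trapezoidal AUC_0→10.25 (intramuscular injection):
  [0→1]: (0.00+36.01)/2 × 1 = 18.005
  [1→2.5]: (36.01+23.11)/2 × 1.5 = 44.34
  [2.5→4.5]: (23.11+10.90)/2 × 2 = 34.01
  [4.5→6]: (10.90+6.19)/2 × 1.5 = 12.8175
  [6→10]: (6.19+1.36)/2 × 4 = 15.1
  [10→10.25]: (1.36+1.24)/2 × 0.25 = 0.325
  Sum = 124.5975 µg/mL·h
intramuscular injection tail: 1.24/0.378 = 3.280; AUC_ev,0→∞ = 124.5975 + 3.280 = 127.8775 µg/mL·h
F = (AUC_ev/D_ev)/(AUC_iv/D_iv) = (127.8775/600)/(52.7395/150) = 0.213129/0.351597 = 0.6062

F = 0.606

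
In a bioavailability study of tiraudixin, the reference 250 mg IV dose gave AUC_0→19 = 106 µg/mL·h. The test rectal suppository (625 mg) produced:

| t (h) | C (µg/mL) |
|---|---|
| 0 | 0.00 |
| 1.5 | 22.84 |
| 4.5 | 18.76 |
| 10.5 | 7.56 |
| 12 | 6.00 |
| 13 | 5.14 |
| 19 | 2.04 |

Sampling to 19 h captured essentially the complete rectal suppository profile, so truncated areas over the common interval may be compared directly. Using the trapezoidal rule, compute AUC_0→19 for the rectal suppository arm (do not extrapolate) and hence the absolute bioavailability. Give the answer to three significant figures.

Trapezoidal AUC_0→19 (rectal suppository):
  [0→1.5]: (0.00+22.84)/2 × 1.5 = 17.13
  [1.5→4.5]: (22.84+18.76)/2 × 3 = 62.4
  [4.5→10.5]: (18.76+7.56)/2 × 6 = 78.96
  [10.5→12]: (7.56+6.00)/2 × 1.5 = 10.17
  [12→13]: (6.00+5.14)/2 × 1 = 5.57
  [13→19]: (5.14+2.04)/2 × 6 = 21.54
  Sum = 195.77 µg/mL·h
F = (AUC_ev/D_ev)/(AUC_iv/D_iv) = (195.77/625)/(106/250) = 0.313232/0.424 = 0.7388

F = 0.739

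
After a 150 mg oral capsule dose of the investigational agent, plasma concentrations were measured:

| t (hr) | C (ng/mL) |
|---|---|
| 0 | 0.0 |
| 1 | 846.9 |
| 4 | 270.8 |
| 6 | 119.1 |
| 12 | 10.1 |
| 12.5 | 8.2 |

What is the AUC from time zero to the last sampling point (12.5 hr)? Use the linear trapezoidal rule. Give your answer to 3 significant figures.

Trapezoidal AUC_0→12.5:
  [0→1]: (0.0+846.9)/2 × 1 = 423.45
  [1→4]: (846.9+270.8)/2 × 3 = 1676.55
  [4→6]: (270.8+119.1)/2 × 2 = 389.9
  [6→12]: (119.1+10.1)/2 × 6 = 387.6
  [12→12.5]: (10.1+8.2)/2 × 0.5 = 4.575
  Sum = 2882.075 ng/mL·hr

AUC = 2880 ng/mL·hr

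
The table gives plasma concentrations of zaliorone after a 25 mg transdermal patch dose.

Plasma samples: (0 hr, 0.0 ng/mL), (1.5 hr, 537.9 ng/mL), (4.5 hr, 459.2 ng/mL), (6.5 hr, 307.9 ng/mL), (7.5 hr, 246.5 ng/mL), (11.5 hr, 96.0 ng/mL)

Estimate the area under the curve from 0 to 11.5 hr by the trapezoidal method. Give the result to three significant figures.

Trapezoidal AUC_0→11.5:
  [0→1.5]: (0.0+537.9)/2 × 1.5 = 403.425
  [1.5→4.5]: (537.9+459.2)/2 × 3 = 1495.65
  [4.5→6.5]: (459.2+307.9)/2 × 2 = 767.1
  [6.5→7.5]: (307.9+246.5)/2 × 1 = 277.2
  [7.5→11.5]: (246.5+96.0)/2 × 4 = 685.0
  Sum = 3628.375 ng/mL·hr

AUC = 3630 ng/mL·hr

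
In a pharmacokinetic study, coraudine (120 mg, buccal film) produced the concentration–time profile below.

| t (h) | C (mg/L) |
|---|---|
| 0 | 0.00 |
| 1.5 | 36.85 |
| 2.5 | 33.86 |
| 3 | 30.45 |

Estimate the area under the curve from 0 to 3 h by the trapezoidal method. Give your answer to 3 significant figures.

Trapezoidal AUC_0→3:
  [0→1.5]: (0.00+36.85)/2 × 1.5 = 27.6375
  [1.5→2.5]: (36.85+33.86)/2 × 1 = 35.355
  [2.5→3]: (33.86+30.45)/2 × 0.5 = 16.0775
  Sum = 79.07 mg/L·h

AUC = 79.1 mg/L·h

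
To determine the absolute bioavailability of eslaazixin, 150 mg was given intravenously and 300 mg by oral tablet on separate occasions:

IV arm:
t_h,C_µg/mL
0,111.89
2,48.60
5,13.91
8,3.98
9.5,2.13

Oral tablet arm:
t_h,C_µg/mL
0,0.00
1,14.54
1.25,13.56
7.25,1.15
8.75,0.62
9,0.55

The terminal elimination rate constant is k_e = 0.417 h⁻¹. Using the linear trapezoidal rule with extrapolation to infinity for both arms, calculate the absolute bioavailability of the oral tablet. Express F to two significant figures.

F = 0.099

Trapezoidal AUC_0→9.5 (IV):
  [0→2]: (111.89+48.60)/2 × 2 = 160.49
  [2→5]: (48.60+13.91)/2 × 3 = 93.765
  [5→8]: (13.91+3.98)/2 × 3 = 26.835
  [8→9.5]: (3.98+2.13)/2 × 1.5 = 4.5825
  Sum = 285.6725 µg/mL·h
IV tail: 2.13/0.417 = 5.108; AUC_iv,0→∞ = 285.6725 + 5.108 = 290.7805 µg/mL·h
Trapezoidal AUC_0→9 (oral tablet):
  [0→1]: (0.00+14.54)/2 × 1 = 7.27
  [1→1.25]: (14.54+13.56)/2 × 0.25 = 3.5125
  [1.25→7.25]: (13.56+1.15)/2 × 6 = 44.13
  [7.25→8.75]: (1.15+0.62)/2 × 1.5 = 1.3275
  [8.75→9]: (0.62+0.55)/2 × 0.25 = 0.14625
  Sum = 56.38625 µg/mL·h
oral tablet tail: 0.55/0.417 = 1.319; AUC_ev,0→∞ = 56.38625 + 1.319 = 57.70525 µg/mL·h
F = (AUC_ev/D_ev)/(AUC_iv/D_iv) = (57.70525/300)/(290.7805/150) = 0.192351/1.93854 = 0.0992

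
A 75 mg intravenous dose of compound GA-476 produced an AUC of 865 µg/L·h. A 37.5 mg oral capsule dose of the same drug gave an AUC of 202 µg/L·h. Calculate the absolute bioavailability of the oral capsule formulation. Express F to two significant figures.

F = 0.47

F = (AUC_ev / D_ev) / (AUC_iv / D_iv)
  = (202/37.5) / (865/75)
  = 5.38667 / 11.5333 = 0.4671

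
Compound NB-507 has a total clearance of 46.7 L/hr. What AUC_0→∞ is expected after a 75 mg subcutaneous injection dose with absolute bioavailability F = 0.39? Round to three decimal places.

AUC_0→∞ = F × Dose / CL
        = 0.39 × 75 / 46.7 = 0.626338 mg/L·hr

AUC = 0.626 mg/L·hr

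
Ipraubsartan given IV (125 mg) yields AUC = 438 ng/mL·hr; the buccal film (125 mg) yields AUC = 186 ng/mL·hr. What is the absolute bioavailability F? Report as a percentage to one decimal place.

F = 42.5%

F = (AUC_ev / D_ev) / (AUC_iv / D_iv)
  = (186/125) / (438/125)
  = 1.488 / 3.504 = 0.4247
  = 42.47%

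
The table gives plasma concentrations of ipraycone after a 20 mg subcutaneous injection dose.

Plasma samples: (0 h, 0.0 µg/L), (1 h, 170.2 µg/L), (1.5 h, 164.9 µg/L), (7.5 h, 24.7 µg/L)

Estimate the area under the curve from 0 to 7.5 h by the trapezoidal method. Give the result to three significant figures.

AUC = 738 µg/L·h

Trapezoidal AUC_0→7.5:
  [0→1]: (0.0+170.2)/2 × 1 = 85.1
  [1→1.5]: (170.2+164.9)/2 × 0.5 = 83.775
  [1.5→7.5]: (164.9+24.7)/2 × 6 = 568.8
  Sum = 737.675 µg/L·h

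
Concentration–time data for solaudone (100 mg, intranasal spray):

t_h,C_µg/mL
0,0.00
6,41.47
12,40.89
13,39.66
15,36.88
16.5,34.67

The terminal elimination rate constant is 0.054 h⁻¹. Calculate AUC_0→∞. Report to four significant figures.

Trapezoidal AUC_0→16.5:
  [0→6]: (0.00+41.47)/2 × 6 = 124.41
  [6→12]: (41.47+40.89)/2 × 6 = 247.08
  [12→13]: (40.89+39.66)/2 × 1 = 40.275
  [13→15]: (39.66+36.88)/2 × 2 = 76.54
  [15→16.5]: (36.88+34.67)/2 × 1.5 = 53.6625
  Sum = 541.9675 µg/mL·h
Extrapolated tail: C_last / k_e = 34.67 / 0.054 = 642.037
AUC_0→∞ = 541.9675 + 642.037 = 1184.0045 µg/mL·h

AUC = 1184 µg/mL·h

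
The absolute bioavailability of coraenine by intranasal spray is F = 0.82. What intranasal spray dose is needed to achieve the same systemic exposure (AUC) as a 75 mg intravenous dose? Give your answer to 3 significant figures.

For equal systemic exposure: F × D_ev = D_iv
D_ev = D_iv / F = 75 / 0.82 = 91.4634 mg

D_intranasal = 91.5 mg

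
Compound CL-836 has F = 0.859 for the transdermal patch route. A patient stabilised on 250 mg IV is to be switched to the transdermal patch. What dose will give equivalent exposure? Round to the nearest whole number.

For equal systemic exposure: F × D_ev = D_iv
D_ev = D_iv / F = 250 / 0.859 = 291.036 mg

D_transdermal = 291 mg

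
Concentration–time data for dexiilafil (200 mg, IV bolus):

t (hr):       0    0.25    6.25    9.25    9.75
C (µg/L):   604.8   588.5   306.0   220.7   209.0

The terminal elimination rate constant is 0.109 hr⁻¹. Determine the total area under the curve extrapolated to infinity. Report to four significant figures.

AUC = 5648 µg/L·hr

Trapezoidal AUC_0→9.75:
  [0→0.25]: (604.8+588.5)/2 × 0.25 = 149.1625
  [0.25→6.25]: (588.5+306.0)/2 × 6 = 2683.5
  [6.25→9.25]: (306.0+220.7)/2 × 3 = 790.05
  [9.25→9.75]: (220.7+209.0)/2 × 0.5 = 107.425
  Sum = 3730.1375 µg/L·hr
Extrapolated tail: C_last / k_e = 209.0 / 0.109 = 1917.431
AUC_0→∞ = 3730.1375 + 1917.431 = 5647.5685 µg/L·hr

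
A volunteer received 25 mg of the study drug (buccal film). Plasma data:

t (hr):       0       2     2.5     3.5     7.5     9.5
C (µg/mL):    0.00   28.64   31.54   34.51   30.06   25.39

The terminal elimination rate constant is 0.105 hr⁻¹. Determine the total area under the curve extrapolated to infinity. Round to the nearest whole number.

AUC = 503 µg/mL·hr

Trapezoidal AUC_0→9.5:
  [0→2]: (0.00+28.64)/2 × 2 = 28.64
  [2→2.5]: (28.64+31.54)/2 × 0.5 = 15.045
  [2.5→3.5]: (31.54+34.51)/2 × 1 = 33.025
  [3.5→7.5]: (34.51+30.06)/2 × 4 = 129.14
  [7.5→9.5]: (30.06+25.39)/2 × 2 = 55.45
  Sum = 261.3 µg/mL·hr
Extrapolated tail: C_last / k_e = 25.39 / 0.105 = 241.810
AUC_0→∞ = 261.3 + 241.810 = 503.11 µg/mL·hr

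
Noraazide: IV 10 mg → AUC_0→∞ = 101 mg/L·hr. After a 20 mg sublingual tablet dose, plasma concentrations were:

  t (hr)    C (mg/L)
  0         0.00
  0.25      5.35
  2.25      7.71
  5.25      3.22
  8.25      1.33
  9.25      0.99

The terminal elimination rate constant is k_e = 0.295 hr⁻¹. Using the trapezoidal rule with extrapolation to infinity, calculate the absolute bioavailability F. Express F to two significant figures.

Trapezoidal AUC_0→9.25 (sublingual tablet):
  [0→0.25]: (0.00+5.35)/2 × 0.25 = 0.66875
  [0.25→2.25]: (5.35+7.71)/2 × 2 = 13.06
  [2.25→5.25]: (7.71+3.22)/2 × 3 = 16.395
  [5.25→8.25]: (3.22+1.33)/2 × 3 = 6.825
  [8.25→9.25]: (1.33+0.99)/2 × 1 = 1.16
  Sum = 38.10875 mg/L·hr
Tail: C_last/k_e = 0.99/0.295 = 3.356
AUC_0→∞ (sublingual tablet) = 38.10875 + 3.356 = 41.46475 mg/L·hr
F = (AUC_ev/D_ev)/(AUC_iv/D_iv) = (41.46475/20)/(101/10) = 2.0732375/10.1 = 0.2053

F = 0.21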